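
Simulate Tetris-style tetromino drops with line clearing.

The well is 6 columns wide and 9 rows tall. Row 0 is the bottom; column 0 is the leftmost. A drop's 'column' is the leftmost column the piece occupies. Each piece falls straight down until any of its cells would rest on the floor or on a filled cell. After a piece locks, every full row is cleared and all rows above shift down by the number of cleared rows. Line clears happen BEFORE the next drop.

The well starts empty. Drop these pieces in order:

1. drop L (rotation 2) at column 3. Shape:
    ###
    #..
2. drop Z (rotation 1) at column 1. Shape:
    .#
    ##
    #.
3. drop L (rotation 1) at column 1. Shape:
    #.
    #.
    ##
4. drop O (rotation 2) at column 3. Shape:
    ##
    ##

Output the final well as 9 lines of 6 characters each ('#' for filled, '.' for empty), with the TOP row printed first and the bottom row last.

Drop 1: L rot2 at col 3 lands with bottom-row=0; cleared 0 line(s) (total 0); column heights now [0 0 0 2 2 2], max=2
Drop 2: Z rot1 at col 1 lands with bottom-row=0; cleared 0 line(s) (total 0); column heights now [0 2 3 2 2 2], max=3
Drop 3: L rot1 at col 1 lands with bottom-row=3; cleared 0 line(s) (total 0); column heights now [0 6 4 2 2 2], max=6
Drop 4: O rot2 at col 3 lands with bottom-row=2; cleared 0 line(s) (total 0); column heights now [0 6 4 4 4 2], max=6

Answer: ......
......
......
.#....
.#....
.####.
..###.
.#####
.#.#..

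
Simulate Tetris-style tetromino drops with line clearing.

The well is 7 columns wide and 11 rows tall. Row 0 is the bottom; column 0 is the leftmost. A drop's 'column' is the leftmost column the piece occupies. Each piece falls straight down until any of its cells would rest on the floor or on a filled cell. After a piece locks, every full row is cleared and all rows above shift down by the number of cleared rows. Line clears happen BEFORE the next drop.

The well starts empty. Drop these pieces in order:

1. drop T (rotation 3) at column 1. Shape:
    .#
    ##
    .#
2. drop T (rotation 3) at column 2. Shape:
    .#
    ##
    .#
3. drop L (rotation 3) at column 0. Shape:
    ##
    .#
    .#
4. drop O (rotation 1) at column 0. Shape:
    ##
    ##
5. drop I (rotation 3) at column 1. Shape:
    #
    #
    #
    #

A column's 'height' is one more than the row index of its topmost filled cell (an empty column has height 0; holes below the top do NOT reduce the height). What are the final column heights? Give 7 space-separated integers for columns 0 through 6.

Drop 1: T rot3 at col 1 lands with bottom-row=0; cleared 0 line(s) (total 0); column heights now [0 2 3 0 0 0 0], max=3
Drop 2: T rot3 at col 2 lands with bottom-row=2; cleared 0 line(s) (total 0); column heights now [0 2 4 5 0 0 0], max=5
Drop 3: L rot3 at col 0 lands with bottom-row=2; cleared 0 line(s) (total 0); column heights now [5 5 4 5 0 0 0], max=5
Drop 4: O rot1 at col 0 lands with bottom-row=5; cleared 0 line(s) (total 0); column heights now [7 7 4 5 0 0 0], max=7
Drop 5: I rot3 at col 1 lands with bottom-row=7; cleared 0 line(s) (total 0); column heights now [7 11 4 5 0 0 0], max=11

Answer: 7 11 4 5 0 0 0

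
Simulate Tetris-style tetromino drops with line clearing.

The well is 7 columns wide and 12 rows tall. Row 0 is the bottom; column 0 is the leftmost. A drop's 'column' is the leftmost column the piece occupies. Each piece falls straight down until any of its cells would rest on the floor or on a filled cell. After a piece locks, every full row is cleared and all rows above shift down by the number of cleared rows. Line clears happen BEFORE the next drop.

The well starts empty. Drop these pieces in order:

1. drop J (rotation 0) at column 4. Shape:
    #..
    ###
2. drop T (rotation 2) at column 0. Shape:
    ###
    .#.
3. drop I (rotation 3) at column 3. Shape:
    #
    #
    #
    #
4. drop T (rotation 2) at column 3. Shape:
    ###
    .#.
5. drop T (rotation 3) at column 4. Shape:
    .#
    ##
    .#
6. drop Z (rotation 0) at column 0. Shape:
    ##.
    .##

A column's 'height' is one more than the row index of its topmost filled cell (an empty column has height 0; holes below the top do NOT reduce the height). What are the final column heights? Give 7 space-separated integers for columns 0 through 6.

Answer: 4 4 3 5 7 8 1

Derivation:
Drop 1: J rot0 at col 4 lands with bottom-row=0; cleared 0 line(s) (total 0); column heights now [0 0 0 0 2 1 1], max=2
Drop 2: T rot2 at col 0 lands with bottom-row=0; cleared 0 line(s) (total 0); column heights now [2 2 2 0 2 1 1], max=2
Drop 3: I rot3 at col 3 lands with bottom-row=0; cleared 0 line(s) (total 0); column heights now [2 2 2 4 2 1 1], max=4
Drop 4: T rot2 at col 3 lands with bottom-row=3; cleared 0 line(s) (total 0); column heights now [2 2 2 5 5 5 1], max=5
Drop 5: T rot3 at col 4 lands with bottom-row=5; cleared 0 line(s) (total 0); column heights now [2 2 2 5 7 8 1], max=8
Drop 6: Z rot0 at col 0 lands with bottom-row=2; cleared 0 line(s) (total 0); column heights now [4 4 3 5 7 8 1], max=8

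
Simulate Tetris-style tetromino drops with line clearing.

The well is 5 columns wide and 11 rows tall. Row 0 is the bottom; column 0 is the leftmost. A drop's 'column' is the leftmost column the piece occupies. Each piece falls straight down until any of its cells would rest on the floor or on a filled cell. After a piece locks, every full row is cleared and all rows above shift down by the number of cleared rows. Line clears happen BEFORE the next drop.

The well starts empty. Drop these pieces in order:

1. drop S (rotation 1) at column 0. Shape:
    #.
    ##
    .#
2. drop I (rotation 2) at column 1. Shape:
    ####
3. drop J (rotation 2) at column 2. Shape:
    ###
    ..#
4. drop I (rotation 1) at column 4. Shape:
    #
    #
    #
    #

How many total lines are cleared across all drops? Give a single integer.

Drop 1: S rot1 at col 0 lands with bottom-row=0; cleared 0 line(s) (total 0); column heights now [3 2 0 0 0], max=3
Drop 2: I rot2 at col 1 lands with bottom-row=2; cleared 1 line(s) (total 1); column heights now [2 2 0 0 0], max=2
Drop 3: J rot2 at col 2 lands with bottom-row=0; cleared 1 line(s) (total 2); column heights now [0 1 0 0 1], max=1
Drop 4: I rot1 at col 4 lands with bottom-row=1; cleared 0 line(s) (total 2); column heights now [0 1 0 0 5], max=5

Answer: 2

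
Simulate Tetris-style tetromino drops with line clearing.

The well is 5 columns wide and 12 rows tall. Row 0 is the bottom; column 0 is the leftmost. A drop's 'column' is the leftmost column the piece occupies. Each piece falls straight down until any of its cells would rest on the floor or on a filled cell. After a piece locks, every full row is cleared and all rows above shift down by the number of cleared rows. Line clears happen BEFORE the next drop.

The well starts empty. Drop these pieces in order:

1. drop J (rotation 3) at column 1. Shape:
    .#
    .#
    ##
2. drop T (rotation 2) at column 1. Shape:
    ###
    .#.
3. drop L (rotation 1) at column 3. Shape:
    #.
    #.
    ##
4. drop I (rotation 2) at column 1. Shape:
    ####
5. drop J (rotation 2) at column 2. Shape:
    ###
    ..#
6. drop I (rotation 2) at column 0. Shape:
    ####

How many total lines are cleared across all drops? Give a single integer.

Answer: 0

Derivation:
Drop 1: J rot3 at col 1 lands with bottom-row=0; cleared 0 line(s) (total 0); column heights now [0 1 3 0 0], max=3
Drop 2: T rot2 at col 1 lands with bottom-row=3; cleared 0 line(s) (total 0); column heights now [0 5 5 5 0], max=5
Drop 3: L rot1 at col 3 lands with bottom-row=5; cleared 0 line(s) (total 0); column heights now [0 5 5 8 6], max=8
Drop 4: I rot2 at col 1 lands with bottom-row=8; cleared 0 line(s) (total 0); column heights now [0 9 9 9 9], max=9
Drop 5: J rot2 at col 2 lands with bottom-row=9; cleared 0 line(s) (total 0); column heights now [0 9 11 11 11], max=11
Drop 6: I rot2 at col 0 lands with bottom-row=11; cleared 0 line(s) (total 0); column heights now [12 12 12 12 11], max=12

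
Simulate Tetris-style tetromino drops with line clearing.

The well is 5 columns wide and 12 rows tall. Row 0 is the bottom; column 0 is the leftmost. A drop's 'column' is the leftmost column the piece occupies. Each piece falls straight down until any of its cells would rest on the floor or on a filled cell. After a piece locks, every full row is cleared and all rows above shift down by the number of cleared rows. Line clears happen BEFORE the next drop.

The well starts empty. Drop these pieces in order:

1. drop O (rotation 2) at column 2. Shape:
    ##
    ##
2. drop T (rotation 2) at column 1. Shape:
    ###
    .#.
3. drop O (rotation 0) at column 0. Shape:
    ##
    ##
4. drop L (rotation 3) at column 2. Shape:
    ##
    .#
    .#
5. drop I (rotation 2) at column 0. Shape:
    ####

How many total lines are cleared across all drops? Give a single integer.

Answer: 0

Derivation:
Drop 1: O rot2 at col 2 lands with bottom-row=0; cleared 0 line(s) (total 0); column heights now [0 0 2 2 0], max=2
Drop 2: T rot2 at col 1 lands with bottom-row=2; cleared 0 line(s) (total 0); column heights now [0 4 4 4 0], max=4
Drop 3: O rot0 at col 0 lands with bottom-row=4; cleared 0 line(s) (total 0); column heights now [6 6 4 4 0], max=6
Drop 4: L rot3 at col 2 lands with bottom-row=4; cleared 0 line(s) (total 0); column heights now [6 6 7 7 0], max=7
Drop 5: I rot2 at col 0 lands with bottom-row=7; cleared 0 line(s) (total 0); column heights now [8 8 8 8 0], max=8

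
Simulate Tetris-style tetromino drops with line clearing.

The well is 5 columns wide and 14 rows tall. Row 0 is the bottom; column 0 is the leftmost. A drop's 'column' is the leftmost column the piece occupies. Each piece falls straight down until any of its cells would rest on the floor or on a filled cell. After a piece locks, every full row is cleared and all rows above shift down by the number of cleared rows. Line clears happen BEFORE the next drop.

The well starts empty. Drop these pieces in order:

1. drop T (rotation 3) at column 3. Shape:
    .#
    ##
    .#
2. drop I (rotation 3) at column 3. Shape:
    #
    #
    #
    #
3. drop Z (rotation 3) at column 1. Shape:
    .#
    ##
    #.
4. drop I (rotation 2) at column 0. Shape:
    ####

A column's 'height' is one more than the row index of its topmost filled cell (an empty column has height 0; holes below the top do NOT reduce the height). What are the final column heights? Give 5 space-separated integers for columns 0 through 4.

Answer: 7 7 7 7 3

Derivation:
Drop 1: T rot3 at col 3 lands with bottom-row=0; cleared 0 line(s) (total 0); column heights now [0 0 0 2 3], max=3
Drop 2: I rot3 at col 3 lands with bottom-row=2; cleared 0 line(s) (total 0); column heights now [0 0 0 6 3], max=6
Drop 3: Z rot3 at col 1 lands with bottom-row=0; cleared 0 line(s) (total 0); column heights now [0 2 3 6 3], max=6
Drop 4: I rot2 at col 0 lands with bottom-row=6; cleared 0 line(s) (total 0); column heights now [7 7 7 7 3], max=7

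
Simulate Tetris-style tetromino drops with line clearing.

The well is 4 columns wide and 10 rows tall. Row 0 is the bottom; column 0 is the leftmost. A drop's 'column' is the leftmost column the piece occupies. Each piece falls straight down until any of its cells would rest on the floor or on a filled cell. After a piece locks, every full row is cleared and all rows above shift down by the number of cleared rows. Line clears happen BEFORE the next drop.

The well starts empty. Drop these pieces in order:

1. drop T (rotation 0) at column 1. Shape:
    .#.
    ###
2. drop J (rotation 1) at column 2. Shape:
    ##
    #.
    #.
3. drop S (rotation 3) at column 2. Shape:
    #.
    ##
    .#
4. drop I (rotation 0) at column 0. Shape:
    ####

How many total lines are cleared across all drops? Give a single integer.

Answer: 1

Derivation:
Drop 1: T rot0 at col 1 lands with bottom-row=0; cleared 0 line(s) (total 0); column heights now [0 1 2 1], max=2
Drop 2: J rot1 at col 2 lands with bottom-row=2; cleared 0 line(s) (total 0); column heights now [0 1 5 5], max=5
Drop 3: S rot3 at col 2 lands with bottom-row=5; cleared 0 line(s) (total 0); column heights now [0 1 8 7], max=8
Drop 4: I rot0 at col 0 lands with bottom-row=8; cleared 1 line(s) (total 1); column heights now [0 1 8 7], max=8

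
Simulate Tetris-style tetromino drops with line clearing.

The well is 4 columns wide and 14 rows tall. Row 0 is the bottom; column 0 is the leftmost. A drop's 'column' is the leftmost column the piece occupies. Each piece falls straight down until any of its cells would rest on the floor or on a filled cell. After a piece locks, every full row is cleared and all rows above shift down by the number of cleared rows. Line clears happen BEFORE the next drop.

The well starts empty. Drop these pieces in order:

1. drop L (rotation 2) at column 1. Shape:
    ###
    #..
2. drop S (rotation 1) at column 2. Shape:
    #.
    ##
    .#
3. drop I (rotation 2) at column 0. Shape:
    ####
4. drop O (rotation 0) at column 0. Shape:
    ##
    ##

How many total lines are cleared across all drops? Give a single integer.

Answer: 2

Derivation:
Drop 1: L rot2 at col 1 lands with bottom-row=0; cleared 0 line(s) (total 0); column heights now [0 2 2 2], max=2
Drop 2: S rot1 at col 2 lands with bottom-row=2; cleared 0 line(s) (total 0); column heights now [0 2 5 4], max=5
Drop 3: I rot2 at col 0 lands with bottom-row=5; cleared 1 line(s) (total 1); column heights now [0 2 5 4], max=5
Drop 4: O rot0 at col 0 lands with bottom-row=2; cleared 1 line(s) (total 2); column heights now [3 3 4 3], max=4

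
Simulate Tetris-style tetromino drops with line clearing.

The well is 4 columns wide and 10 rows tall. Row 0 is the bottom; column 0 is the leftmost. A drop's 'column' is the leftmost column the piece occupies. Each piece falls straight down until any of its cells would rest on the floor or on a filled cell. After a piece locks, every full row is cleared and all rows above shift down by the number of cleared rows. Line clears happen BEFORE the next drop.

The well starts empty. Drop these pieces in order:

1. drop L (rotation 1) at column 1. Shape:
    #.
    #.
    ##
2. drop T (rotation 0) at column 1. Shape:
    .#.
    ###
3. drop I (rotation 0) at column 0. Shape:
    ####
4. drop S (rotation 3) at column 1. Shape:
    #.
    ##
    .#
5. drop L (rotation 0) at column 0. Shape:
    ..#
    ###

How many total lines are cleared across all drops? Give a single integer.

Drop 1: L rot1 at col 1 lands with bottom-row=0; cleared 0 line(s) (total 0); column heights now [0 3 1 0], max=3
Drop 2: T rot0 at col 1 lands with bottom-row=3; cleared 0 line(s) (total 0); column heights now [0 4 5 4], max=5
Drop 3: I rot0 at col 0 lands with bottom-row=5; cleared 1 line(s) (total 1); column heights now [0 4 5 4], max=5
Drop 4: S rot3 at col 1 lands with bottom-row=5; cleared 0 line(s) (total 1); column heights now [0 8 7 4], max=8
Drop 5: L rot0 at col 0 lands with bottom-row=8; cleared 0 line(s) (total 1); column heights now [9 9 10 4], max=10

Answer: 1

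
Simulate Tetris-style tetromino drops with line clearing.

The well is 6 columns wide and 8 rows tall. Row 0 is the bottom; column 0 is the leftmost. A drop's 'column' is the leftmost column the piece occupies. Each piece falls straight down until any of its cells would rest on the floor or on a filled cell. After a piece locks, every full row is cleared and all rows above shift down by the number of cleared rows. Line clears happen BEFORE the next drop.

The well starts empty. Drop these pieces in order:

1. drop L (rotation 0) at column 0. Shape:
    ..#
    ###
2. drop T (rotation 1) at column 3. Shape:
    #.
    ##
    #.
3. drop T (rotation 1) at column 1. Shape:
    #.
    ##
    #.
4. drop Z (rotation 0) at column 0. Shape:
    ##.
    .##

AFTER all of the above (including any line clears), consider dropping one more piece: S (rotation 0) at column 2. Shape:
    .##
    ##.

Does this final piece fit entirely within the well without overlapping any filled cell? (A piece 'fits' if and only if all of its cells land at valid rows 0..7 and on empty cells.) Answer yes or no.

Drop 1: L rot0 at col 0 lands with bottom-row=0; cleared 0 line(s) (total 0); column heights now [1 1 2 0 0 0], max=2
Drop 2: T rot1 at col 3 lands with bottom-row=0; cleared 0 line(s) (total 0); column heights now [1 1 2 3 2 0], max=3
Drop 3: T rot1 at col 1 lands with bottom-row=1; cleared 0 line(s) (total 0); column heights now [1 4 3 3 2 0], max=4
Drop 4: Z rot0 at col 0 lands with bottom-row=4; cleared 0 line(s) (total 0); column heights now [6 6 5 3 2 0], max=6
Test piece S rot0 at col 2 (width 3): heights before test = [6 6 5 3 2 0]; fits = True

Answer: yes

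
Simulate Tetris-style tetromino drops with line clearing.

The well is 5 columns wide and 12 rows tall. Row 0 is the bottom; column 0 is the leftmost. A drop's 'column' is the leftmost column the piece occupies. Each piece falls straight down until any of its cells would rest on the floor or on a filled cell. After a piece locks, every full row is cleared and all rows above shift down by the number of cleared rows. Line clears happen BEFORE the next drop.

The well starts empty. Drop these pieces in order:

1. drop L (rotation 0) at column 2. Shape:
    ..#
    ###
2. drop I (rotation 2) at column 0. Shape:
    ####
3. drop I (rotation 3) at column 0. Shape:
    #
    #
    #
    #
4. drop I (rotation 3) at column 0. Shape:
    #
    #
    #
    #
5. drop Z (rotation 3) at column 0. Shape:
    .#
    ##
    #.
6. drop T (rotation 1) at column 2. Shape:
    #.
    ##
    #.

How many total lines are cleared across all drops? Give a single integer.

Drop 1: L rot0 at col 2 lands with bottom-row=0; cleared 0 line(s) (total 0); column heights now [0 0 1 1 2], max=2
Drop 2: I rot2 at col 0 lands with bottom-row=1; cleared 1 line(s) (total 1); column heights now [0 0 1 1 1], max=1
Drop 3: I rot3 at col 0 lands with bottom-row=0; cleared 0 line(s) (total 1); column heights now [4 0 1 1 1], max=4
Drop 4: I rot3 at col 0 lands with bottom-row=4; cleared 0 line(s) (total 1); column heights now [8 0 1 1 1], max=8
Drop 5: Z rot3 at col 0 lands with bottom-row=8; cleared 0 line(s) (total 1); column heights now [10 11 1 1 1], max=11
Drop 6: T rot1 at col 2 lands with bottom-row=1; cleared 0 line(s) (total 1); column heights now [10 11 4 3 1], max=11

Answer: 1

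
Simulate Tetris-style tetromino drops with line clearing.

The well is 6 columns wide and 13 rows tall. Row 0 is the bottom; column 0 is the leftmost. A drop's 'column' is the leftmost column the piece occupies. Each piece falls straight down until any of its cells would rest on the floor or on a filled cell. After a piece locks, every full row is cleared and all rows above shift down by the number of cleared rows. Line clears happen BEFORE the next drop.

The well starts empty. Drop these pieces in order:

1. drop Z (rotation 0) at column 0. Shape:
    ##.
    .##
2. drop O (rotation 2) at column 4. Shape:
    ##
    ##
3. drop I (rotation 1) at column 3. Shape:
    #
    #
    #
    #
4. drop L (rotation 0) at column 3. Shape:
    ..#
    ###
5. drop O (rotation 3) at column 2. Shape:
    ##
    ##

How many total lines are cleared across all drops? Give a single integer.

Answer: 0

Derivation:
Drop 1: Z rot0 at col 0 lands with bottom-row=0; cleared 0 line(s) (total 0); column heights now [2 2 1 0 0 0], max=2
Drop 2: O rot2 at col 4 lands with bottom-row=0; cleared 0 line(s) (total 0); column heights now [2 2 1 0 2 2], max=2
Drop 3: I rot1 at col 3 lands with bottom-row=0; cleared 0 line(s) (total 0); column heights now [2 2 1 4 2 2], max=4
Drop 4: L rot0 at col 3 lands with bottom-row=4; cleared 0 line(s) (total 0); column heights now [2 2 1 5 5 6], max=6
Drop 5: O rot3 at col 2 lands with bottom-row=5; cleared 0 line(s) (total 0); column heights now [2 2 7 7 5 6], max=7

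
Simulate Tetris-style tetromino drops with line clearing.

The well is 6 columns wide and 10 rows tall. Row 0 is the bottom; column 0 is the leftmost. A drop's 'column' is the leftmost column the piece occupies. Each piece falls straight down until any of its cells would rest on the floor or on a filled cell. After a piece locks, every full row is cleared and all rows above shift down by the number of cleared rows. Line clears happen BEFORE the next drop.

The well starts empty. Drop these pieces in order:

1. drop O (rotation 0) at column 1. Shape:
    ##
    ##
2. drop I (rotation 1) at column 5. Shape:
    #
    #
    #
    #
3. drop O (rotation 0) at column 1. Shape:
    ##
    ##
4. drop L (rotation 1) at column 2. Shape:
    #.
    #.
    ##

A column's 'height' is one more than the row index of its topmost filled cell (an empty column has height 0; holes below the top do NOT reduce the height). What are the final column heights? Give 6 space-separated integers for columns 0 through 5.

Answer: 0 4 7 5 0 4

Derivation:
Drop 1: O rot0 at col 1 lands with bottom-row=0; cleared 0 line(s) (total 0); column heights now [0 2 2 0 0 0], max=2
Drop 2: I rot1 at col 5 lands with bottom-row=0; cleared 0 line(s) (total 0); column heights now [0 2 2 0 0 4], max=4
Drop 3: O rot0 at col 1 lands with bottom-row=2; cleared 0 line(s) (total 0); column heights now [0 4 4 0 0 4], max=4
Drop 4: L rot1 at col 2 lands with bottom-row=4; cleared 0 line(s) (total 0); column heights now [0 4 7 5 0 4], max=7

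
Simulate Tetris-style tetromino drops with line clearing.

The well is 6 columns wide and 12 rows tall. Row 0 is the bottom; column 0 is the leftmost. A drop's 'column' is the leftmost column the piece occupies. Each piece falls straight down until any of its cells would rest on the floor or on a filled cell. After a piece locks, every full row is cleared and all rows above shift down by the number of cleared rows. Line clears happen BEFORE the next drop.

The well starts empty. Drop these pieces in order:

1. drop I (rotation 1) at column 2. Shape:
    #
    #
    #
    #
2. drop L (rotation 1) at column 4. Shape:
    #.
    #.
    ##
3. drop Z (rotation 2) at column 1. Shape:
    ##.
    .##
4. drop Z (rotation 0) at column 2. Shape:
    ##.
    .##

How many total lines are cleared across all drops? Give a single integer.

Answer: 0

Derivation:
Drop 1: I rot1 at col 2 lands with bottom-row=0; cleared 0 line(s) (total 0); column heights now [0 0 4 0 0 0], max=4
Drop 2: L rot1 at col 4 lands with bottom-row=0; cleared 0 line(s) (total 0); column heights now [0 0 4 0 3 1], max=4
Drop 3: Z rot2 at col 1 lands with bottom-row=4; cleared 0 line(s) (total 0); column heights now [0 6 6 5 3 1], max=6
Drop 4: Z rot0 at col 2 lands with bottom-row=5; cleared 0 line(s) (total 0); column heights now [0 6 7 7 6 1], max=7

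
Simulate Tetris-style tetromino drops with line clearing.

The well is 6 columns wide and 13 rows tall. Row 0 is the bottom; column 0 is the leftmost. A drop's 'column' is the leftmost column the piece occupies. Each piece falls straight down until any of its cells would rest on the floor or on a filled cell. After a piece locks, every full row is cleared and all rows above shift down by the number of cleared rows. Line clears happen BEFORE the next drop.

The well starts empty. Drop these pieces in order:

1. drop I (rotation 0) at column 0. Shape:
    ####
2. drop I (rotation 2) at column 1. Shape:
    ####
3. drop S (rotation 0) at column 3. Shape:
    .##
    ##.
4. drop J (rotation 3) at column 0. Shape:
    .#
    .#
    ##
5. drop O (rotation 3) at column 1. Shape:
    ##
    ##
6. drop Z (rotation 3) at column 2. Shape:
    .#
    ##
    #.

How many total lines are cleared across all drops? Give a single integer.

Drop 1: I rot0 at col 0 lands with bottom-row=0; cleared 0 line(s) (total 0); column heights now [1 1 1 1 0 0], max=1
Drop 2: I rot2 at col 1 lands with bottom-row=1; cleared 0 line(s) (total 0); column heights now [1 2 2 2 2 0], max=2
Drop 3: S rot0 at col 3 lands with bottom-row=2; cleared 0 line(s) (total 0); column heights now [1 2 2 3 4 4], max=4
Drop 4: J rot3 at col 0 lands with bottom-row=2; cleared 0 line(s) (total 0); column heights now [3 5 2 3 4 4], max=5
Drop 5: O rot3 at col 1 lands with bottom-row=5; cleared 0 line(s) (total 0); column heights now [3 7 7 3 4 4], max=7
Drop 6: Z rot3 at col 2 lands with bottom-row=7; cleared 0 line(s) (total 0); column heights now [3 7 9 10 4 4], max=10

Answer: 0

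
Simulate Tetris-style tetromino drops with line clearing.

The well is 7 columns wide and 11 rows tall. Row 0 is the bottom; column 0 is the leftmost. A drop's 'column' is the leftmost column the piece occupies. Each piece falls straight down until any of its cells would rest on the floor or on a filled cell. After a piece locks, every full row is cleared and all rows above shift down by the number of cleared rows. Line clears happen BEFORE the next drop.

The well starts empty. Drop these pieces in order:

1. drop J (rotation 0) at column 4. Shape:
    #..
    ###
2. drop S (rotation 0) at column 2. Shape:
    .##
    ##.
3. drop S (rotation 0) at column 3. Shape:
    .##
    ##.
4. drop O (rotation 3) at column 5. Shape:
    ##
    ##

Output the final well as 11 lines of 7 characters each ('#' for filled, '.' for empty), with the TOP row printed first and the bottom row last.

Drop 1: J rot0 at col 4 lands with bottom-row=0; cleared 0 line(s) (total 0); column heights now [0 0 0 0 2 1 1], max=2
Drop 2: S rot0 at col 2 lands with bottom-row=1; cleared 0 line(s) (total 0); column heights now [0 0 2 3 3 1 1], max=3
Drop 3: S rot0 at col 3 lands with bottom-row=3; cleared 0 line(s) (total 0); column heights now [0 0 2 4 5 5 1], max=5
Drop 4: O rot3 at col 5 lands with bottom-row=5; cleared 0 line(s) (total 0); column heights now [0 0 2 4 5 7 7], max=7

Answer: .......
.......
.......
.......
.....##
.....##
....##.
...##..
...##..
..###..
....###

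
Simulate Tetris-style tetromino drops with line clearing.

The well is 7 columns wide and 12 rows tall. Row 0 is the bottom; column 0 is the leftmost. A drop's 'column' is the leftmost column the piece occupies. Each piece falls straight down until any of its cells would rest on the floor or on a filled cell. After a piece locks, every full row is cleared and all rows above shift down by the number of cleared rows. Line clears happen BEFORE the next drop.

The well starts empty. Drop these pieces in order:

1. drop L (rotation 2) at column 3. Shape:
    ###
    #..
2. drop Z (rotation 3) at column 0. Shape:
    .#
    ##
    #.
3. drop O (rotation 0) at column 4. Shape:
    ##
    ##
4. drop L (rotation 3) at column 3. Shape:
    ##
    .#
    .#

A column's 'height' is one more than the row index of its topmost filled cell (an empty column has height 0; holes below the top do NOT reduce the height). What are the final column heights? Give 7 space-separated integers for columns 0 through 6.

Answer: 2 3 0 7 7 4 0

Derivation:
Drop 1: L rot2 at col 3 lands with bottom-row=0; cleared 0 line(s) (total 0); column heights now [0 0 0 2 2 2 0], max=2
Drop 2: Z rot3 at col 0 lands with bottom-row=0; cleared 0 line(s) (total 0); column heights now [2 3 0 2 2 2 0], max=3
Drop 3: O rot0 at col 4 lands with bottom-row=2; cleared 0 line(s) (total 0); column heights now [2 3 0 2 4 4 0], max=4
Drop 4: L rot3 at col 3 lands with bottom-row=4; cleared 0 line(s) (total 0); column heights now [2 3 0 7 7 4 0], max=7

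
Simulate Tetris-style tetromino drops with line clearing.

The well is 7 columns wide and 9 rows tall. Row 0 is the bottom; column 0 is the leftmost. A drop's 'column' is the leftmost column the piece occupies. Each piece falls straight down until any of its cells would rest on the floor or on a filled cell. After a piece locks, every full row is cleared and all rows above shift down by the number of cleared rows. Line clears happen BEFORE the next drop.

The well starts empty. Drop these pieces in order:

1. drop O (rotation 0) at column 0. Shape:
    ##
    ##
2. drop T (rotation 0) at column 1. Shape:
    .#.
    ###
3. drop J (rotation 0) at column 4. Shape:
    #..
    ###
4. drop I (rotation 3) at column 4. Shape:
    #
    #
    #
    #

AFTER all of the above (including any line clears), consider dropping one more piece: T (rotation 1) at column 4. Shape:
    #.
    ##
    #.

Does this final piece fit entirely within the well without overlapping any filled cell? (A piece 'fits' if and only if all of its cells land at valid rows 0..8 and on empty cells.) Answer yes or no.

Drop 1: O rot0 at col 0 lands with bottom-row=0; cleared 0 line(s) (total 0); column heights now [2 2 0 0 0 0 0], max=2
Drop 2: T rot0 at col 1 lands with bottom-row=2; cleared 0 line(s) (total 0); column heights now [2 3 4 3 0 0 0], max=4
Drop 3: J rot0 at col 4 lands with bottom-row=0; cleared 0 line(s) (total 0); column heights now [2 3 4 3 2 1 1], max=4
Drop 4: I rot3 at col 4 lands with bottom-row=2; cleared 0 line(s) (total 0); column heights now [2 3 4 3 6 1 1], max=6
Test piece T rot1 at col 4 (width 2): heights before test = [2 3 4 3 6 1 1]; fits = True

Answer: yes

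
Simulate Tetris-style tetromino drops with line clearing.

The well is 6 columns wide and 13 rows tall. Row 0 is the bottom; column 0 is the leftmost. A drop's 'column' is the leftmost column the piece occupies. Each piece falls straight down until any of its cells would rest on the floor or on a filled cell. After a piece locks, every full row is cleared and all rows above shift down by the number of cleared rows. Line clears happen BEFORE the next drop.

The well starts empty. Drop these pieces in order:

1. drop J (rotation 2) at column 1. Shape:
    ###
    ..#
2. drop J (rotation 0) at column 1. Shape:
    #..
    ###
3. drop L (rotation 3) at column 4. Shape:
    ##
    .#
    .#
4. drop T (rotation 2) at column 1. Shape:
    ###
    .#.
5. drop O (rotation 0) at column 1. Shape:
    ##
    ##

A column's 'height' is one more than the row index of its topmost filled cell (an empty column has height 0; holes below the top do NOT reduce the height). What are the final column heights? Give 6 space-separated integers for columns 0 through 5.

Drop 1: J rot2 at col 1 lands with bottom-row=0; cleared 0 line(s) (total 0); column heights now [0 2 2 2 0 0], max=2
Drop 2: J rot0 at col 1 lands with bottom-row=2; cleared 0 line(s) (total 0); column heights now [0 4 3 3 0 0], max=4
Drop 3: L rot3 at col 4 lands with bottom-row=0; cleared 0 line(s) (total 0); column heights now [0 4 3 3 3 3], max=4
Drop 4: T rot2 at col 1 lands with bottom-row=3; cleared 0 line(s) (total 0); column heights now [0 5 5 5 3 3], max=5
Drop 5: O rot0 at col 1 lands with bottom-row=5; cleared 0 line(s) (total 0); column heights now [0 7 7 5 3 3], max=7

Answer: 0 7 7 5 3 3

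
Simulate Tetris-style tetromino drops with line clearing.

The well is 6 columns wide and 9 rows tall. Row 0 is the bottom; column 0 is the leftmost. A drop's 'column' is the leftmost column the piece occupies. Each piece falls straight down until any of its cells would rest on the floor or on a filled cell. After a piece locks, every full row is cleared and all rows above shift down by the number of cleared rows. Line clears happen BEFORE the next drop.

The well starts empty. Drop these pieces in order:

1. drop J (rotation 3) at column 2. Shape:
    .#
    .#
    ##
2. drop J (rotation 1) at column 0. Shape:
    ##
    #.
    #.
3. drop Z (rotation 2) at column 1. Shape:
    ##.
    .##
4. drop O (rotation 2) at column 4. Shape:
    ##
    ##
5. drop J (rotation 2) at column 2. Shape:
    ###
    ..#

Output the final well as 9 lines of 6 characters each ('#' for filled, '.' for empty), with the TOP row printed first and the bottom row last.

Answer: ......
......
......
..###.
.##.#.
..##..
##.#..
#..###
#.####

Derivation:
Drop 1: J rot3 at col 2 lands with bottom-row=0; cleared 0 line(s) (total 0); column heights now [0 0 1 3 0 0], max=3
Drop 2: J rot1 at col 0 lands with bottom-row=0; cleared 0 line(s) (total 0); column heights now [3 3 1 3 0 0], max=3
Drop 3: Z rot2 at col 1 lands with bottom-row=3; cleared 0 line(s) (total 0); column heights now [3 5 5 4 0 0], max=5
Drop 4: O rot2 at col 4 lands with bottom-row=0; cleared 0 line(s) (total 0); column heights now [3 5 5 4 2 2], max=5
Drop 5: J rot2 at col 2 lands with bottom-row=4; cleared 0 line(s) (total 0); column heights now [3 5 6 6 6 2], max=6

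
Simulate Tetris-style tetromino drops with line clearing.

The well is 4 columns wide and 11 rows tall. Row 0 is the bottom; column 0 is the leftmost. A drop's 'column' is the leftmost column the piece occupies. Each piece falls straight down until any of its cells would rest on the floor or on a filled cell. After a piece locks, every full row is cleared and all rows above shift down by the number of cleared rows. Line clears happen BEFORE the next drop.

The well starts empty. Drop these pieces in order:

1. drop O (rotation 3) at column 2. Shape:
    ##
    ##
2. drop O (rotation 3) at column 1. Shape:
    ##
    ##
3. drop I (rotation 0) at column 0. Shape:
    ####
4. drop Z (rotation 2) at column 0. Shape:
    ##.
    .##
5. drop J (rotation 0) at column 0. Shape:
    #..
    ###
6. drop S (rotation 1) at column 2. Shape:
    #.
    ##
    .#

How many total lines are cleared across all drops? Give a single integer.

Drop 1: O rot3 at col 2 lands with bottom-row=0; cleared 0 line(s) (total 0); column heights now [0 0 2 2], max=2
Drop 2: O rot3 at col 1 lands with bottom-row=2; cleared 0 line(s) (total 0); column heights now [0 4 4 2], max=4
Drop 3: I rot0 at col 0 lands with bottom-row=4; cleared 1 line(s) (total 1); column heights now [0 4 4 2], max=4
Drop 4: Z rot2 at col 0 lands with bottom-row=4; cleared 0 line(s) (total 1); column heights now [6 6 5 2], max=6
Drop 5: J rot0 at col 0 lands with bottom-row=6; cleared 0 line(s) (total 1); column heights now [8 7 7 2], max=8
Drop 6: S rot1 at col 2 lands with bottom-row=6; cleared 1 line(s) (total 2); column heights now [7 6 8 7], max=8

Answer: 2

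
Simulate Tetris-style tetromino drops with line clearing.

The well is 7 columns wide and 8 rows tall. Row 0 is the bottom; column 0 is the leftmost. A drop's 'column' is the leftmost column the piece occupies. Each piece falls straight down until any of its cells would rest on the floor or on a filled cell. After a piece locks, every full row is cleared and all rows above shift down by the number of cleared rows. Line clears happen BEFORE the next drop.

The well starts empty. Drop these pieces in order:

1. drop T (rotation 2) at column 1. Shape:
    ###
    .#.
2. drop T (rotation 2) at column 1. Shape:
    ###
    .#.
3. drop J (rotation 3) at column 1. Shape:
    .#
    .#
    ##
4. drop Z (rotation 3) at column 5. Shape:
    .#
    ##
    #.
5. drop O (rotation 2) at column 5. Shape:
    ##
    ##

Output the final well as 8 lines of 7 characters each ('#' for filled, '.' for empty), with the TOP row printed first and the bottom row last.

Drop 1: T rot2 at col 1 lands with bottom-row=0; cleared 0 line(s) (total 0); column heights now [0 2 2 2 0 0 0], max=2
Drop 2: T rot2 at col 1 lands with bottom-row=2; cleared 0 line(s) (total 0); column heights now [0 4 4 4 0 0 0], max=4
Drop 3: J rot3 at col 1 lands with bottom-row=4; cleared 0 line(s) (total 0); column heights now [0 5 7 4 0 0 0], max=7
Drop 4: Z rot3 at col 5 lands with bottom-row=0; cleared 0 line(s) (total 0); column heights now [0 5 7 4 0 2 3], max=7
Drop 5: O rot2 at col 5 lands with bottom-row=3; cleared 0 line(s) (total 0); column heights now [0 5 7 4 0 5 5], max=7

Answer: .......
..#....
..#....
.##..##
.###.##
..#...#
.###.##
..#..#.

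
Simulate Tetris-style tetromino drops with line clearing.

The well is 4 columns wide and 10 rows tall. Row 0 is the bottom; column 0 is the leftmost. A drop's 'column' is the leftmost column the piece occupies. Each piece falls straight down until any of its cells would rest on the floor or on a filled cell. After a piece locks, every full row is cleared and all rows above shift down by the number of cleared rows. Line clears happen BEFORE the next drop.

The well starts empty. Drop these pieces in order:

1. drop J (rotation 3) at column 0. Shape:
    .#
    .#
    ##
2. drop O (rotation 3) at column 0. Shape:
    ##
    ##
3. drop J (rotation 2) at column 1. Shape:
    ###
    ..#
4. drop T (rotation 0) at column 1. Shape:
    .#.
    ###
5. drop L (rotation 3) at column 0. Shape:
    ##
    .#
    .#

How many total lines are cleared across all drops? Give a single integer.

Answer: 0

Derivation:
Drop 1: J rot3 at col 0 lands with bottom-row=0; cleared 0 line(s) (total 0); column heights now [1 3 0 0], max=3
Drop 2: O rot3 at col 0 lands with bottom-row=3; cleared 0 line(s) (total 0); column heights now [5 5 0 0], max=5
Drop 3: J rot2 at col 1 lands with bottom-row=4; cleared 0 line(s) (total 0); column heights now [5 6 6 6], max=6
Drop 4: T rot0 at col 1 lands with bottom-row=6; cleared 0 line(s) (total 0); column heights now [5 7 8 7], max=8
Drop 5: L rot3 at col 0 lands with bottom-row=7; cleared 0 line(s) (total 0); column heights now [10 10 8 7], max=10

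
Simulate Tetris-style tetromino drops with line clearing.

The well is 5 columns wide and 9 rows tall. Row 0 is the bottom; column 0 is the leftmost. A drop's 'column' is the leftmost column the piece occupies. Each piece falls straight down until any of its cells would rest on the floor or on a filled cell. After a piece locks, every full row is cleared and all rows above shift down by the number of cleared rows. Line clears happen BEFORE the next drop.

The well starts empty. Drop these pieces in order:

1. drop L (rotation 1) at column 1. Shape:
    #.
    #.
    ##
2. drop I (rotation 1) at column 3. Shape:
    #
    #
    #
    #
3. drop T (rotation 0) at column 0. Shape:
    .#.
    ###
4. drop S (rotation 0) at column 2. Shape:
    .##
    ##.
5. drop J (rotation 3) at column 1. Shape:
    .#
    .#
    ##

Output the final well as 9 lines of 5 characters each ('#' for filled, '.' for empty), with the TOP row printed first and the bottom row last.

Answer: .....
..#..
..#..
.####
.###.
####.
.#.#.
.#.#.
.###.

Derivation:
Drop 1: L rot1 at col 1 lands with bottom-row=0; cleared 0 line(s) (total 0); column heights now [0 3 1 0 0], max=3
Drop 2: I rot1 at col 3 lands with bottom-row=0; cleared 0 line(s) (total 0); column heights now [0 3 1 4 0], max=4
Drop 3: T rot0 at col 0 lands with bottom-row=3; cleared 0 line(s) (total 0); column heights now [4 5 4 4 0], max=5
Drop 4: S rot0 at col 2 lands with bottom-row=4; cleared 0 line(s) (total 0); column heights now [4 5 5 6 6], max=6
Drop 5: J rot3 at col 1 lands with bottom-row=5; cleared 0 line(s) (total 0); column heights now [4 6 8 6 6], max=8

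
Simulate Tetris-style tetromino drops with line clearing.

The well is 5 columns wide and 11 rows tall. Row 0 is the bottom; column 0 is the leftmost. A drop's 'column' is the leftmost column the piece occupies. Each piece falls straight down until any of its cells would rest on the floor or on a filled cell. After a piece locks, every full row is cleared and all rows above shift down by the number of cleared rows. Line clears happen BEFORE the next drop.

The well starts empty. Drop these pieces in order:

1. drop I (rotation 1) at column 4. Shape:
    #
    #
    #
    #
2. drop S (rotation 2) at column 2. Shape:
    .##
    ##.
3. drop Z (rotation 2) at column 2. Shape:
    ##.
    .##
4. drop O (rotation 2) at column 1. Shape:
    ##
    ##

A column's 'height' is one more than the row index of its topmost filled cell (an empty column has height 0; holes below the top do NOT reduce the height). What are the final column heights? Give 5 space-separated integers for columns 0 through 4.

Answer: 0 9 9 7 6

Derivation:
Drop 1: I rot1 at col 4 lands with bottom-row=0; cleared 0 line(s) (total 0); column heights now [0 0 0 0 4], max=4
Drop 2: S rot2 at col 2 lands with bottom-row=3; cleared 0 line(s) (total 0); column heights now [0 0 4 5 5], max=5
Drop 3: Z rot2 at col 2 lands with bottom-row=5; cleared 0 line(s) (total 0); column heights now [0 0 7 7 6], max=7
Drop 4: O rot2 at col 1 lands with bottom-row=7; cleared 0 line(s) (total 0); column heights now [0 9 9 7 6], max=9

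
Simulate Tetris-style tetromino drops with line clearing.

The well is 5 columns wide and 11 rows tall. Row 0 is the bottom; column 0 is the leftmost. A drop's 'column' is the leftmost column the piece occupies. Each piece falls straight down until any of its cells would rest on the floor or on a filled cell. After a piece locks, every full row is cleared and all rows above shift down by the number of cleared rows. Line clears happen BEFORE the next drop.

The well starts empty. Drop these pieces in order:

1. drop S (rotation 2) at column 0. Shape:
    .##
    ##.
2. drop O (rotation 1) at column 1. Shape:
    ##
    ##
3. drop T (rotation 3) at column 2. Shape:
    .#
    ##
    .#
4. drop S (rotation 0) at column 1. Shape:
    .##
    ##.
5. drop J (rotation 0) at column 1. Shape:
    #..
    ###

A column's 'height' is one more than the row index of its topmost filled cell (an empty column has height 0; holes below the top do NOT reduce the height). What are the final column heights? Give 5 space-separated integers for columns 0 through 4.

Drop 1: S rot2 at col 0 lands with bottom-row=0; cleared 0 line(s) (total 0); column heights now [1 2 2 0 0], max=2
Drop 2: O rot1 at col 1 lands with bottom-row=2; cleared 0 line(s) (total 0); column heights now [1 4 4 0 0], max=4
Drop 3: T rot3 at col 2 lands with bottom-row=3; cleared 0 line(s) (total 0); column heights now [1 4 5 6 0], max=6
Drop 4: S rot0 at col 1 lands with bottom-row=5; cleared 0 line(s) (total 0); column heights now [1 6 7 7 0], max=7
Drop 5: J rot0 at col 1 lands with bottom-row=7; cleared 0 line(s) (total 0); column heights now [1 9 8 8 0], max=9

Answer: 1 9 8 8 0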